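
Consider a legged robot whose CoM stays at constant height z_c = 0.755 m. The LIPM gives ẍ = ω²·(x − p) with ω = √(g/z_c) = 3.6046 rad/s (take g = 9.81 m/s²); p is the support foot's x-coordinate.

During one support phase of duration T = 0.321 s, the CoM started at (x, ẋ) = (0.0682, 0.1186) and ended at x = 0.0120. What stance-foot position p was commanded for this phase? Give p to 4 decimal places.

p = 0.2065

ωT = 3.6046·0.321 = 1.157077; cosh(ωT) = 1.747513, sinh(ωT) = 1.433109
x(T) = p + (x₀−p)·cosh(ωT) + (ẋ₀/ω)·sinh(ωT) ⇒ p·(1 − cosh) = x(T) − x₀·cosh − (ẋ₀/ω)·sinh
numerator   = 0.0120 − (0.0682)·1.747513 − (0.1186/3.6046)·1.433109 = -0.154333
denominator = 1 − 1.747513 = -0.747513
p = -0.154333 / -0.747513 = 0.2065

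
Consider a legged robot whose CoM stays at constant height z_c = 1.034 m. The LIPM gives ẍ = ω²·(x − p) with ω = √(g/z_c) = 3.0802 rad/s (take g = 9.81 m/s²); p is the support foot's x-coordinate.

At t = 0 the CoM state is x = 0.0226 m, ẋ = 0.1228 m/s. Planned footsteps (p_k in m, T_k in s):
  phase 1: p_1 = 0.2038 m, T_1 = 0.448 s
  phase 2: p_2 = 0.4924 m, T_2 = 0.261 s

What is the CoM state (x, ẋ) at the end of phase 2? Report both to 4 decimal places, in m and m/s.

x = -0.5346, ẋ = -2.6888

phase 1: p=0.2038, T=0.448, ωT=1.379930, cosh=2.113109, sinh=1.861513; start (x,ẋ)=(0.022600, 0.122800) → end (x,ẋ)=(-0.104881, -0.779481)
phase 2: p=0.4924, T=0.261, ωT=0.803932, cosh=1.340938, sinh=0.893372; start (x,ẋ)=(-0.104881, -0.779481) → end (x,ẋ)=(-0.534595, -2.688812)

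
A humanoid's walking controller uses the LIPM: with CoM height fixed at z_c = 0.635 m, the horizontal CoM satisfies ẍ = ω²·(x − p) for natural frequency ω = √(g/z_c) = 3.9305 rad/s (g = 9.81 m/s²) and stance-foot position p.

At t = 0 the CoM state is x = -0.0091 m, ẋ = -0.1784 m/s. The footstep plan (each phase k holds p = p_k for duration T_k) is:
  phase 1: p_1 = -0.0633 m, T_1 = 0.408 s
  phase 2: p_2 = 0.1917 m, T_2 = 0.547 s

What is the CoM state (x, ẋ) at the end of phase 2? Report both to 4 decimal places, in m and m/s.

x = -0.7285, ẋ = -3.5094

phase 1: p=-0.0633, T=0.408, ωT=1.603644, cosh=2.586138, sinh=2.384976; start (x,ẋ)=(-0.009100, -0.178400) → end (x,ẋ)=(-0.031382, 0.046712)
phase 2: p=0.1917, T=0.547, ωT=2.149984, cosh=4.350601, sinh=4.234115; start (x,ẋ)=(-0.031382, 0.046712) → end (x,ẋ)=(-0.728521, -3.509350)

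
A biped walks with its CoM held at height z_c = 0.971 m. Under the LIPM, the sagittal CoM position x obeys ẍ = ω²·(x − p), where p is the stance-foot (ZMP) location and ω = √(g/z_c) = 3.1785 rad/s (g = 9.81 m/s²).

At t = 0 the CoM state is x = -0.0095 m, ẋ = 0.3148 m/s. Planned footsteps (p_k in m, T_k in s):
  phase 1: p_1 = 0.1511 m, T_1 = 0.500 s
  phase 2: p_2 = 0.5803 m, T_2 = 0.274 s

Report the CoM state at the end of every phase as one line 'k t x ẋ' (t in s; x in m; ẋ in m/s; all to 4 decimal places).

phase 1: p=0.1511, T=0.500, ωT=1.589250, cosh=2.552076, sinh=2.347997; start (x,ẋ)=(-0.009500, 0.314800) → end (x,ẋ)=(-0.026217, -0.395182)
phase 2: p=0.5803, T=0.274, ωT=0.870909, cosh=1.403826, sinh=0.985255; start (x,ẋ)=(-0.026217, -0.395182) → end (x,ẋ)=(-0.393641, -2.454155)

1 0.5000 -0.0262 -0.3952
2 0.7740 -0.3936 -2.4542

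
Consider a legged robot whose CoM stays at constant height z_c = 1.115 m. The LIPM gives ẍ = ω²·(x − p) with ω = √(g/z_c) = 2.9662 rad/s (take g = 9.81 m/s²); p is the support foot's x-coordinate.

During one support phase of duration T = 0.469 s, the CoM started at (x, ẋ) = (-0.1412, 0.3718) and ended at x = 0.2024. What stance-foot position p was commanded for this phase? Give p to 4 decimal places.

ωT = 2.9662·0.469 = 1.391148; cosh(ωT) = 2.134125, sinh(ωT) = 1.885336
x(T) = p + (x₀−p)·cosh(ωT) + (ẋ₀/ω)·sinh(ωT) ⇒ p·(1 − cosh) = x(T) − x₀·cosh − (ẋ₀/ω)·sinh
numerator   = 0.2024 − (-0.1412)·2.134125 − (0.3718/2.9662)·1.885336 = 0.267420
denominator = 1 − 2.134125 = -1.134125
p = 0.267420 / -1.134125 = -0.2358

p = -0.2358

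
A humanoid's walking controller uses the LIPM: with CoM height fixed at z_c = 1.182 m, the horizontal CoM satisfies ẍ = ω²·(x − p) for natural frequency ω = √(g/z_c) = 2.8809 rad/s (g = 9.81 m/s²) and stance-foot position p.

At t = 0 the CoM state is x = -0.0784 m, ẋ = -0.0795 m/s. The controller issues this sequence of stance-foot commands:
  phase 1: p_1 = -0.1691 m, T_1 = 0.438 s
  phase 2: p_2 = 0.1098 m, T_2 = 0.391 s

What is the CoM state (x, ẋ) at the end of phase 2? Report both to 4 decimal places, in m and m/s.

x = -0.0164, ẋ = -0.1343

phase 1: p=-0.1691, T=0.438, ωT=1.261834, cosh=1.907514, sinh=1.624380; start (x,ẋ)=(-0.078400, -0.079500) → end (x,ẋ)=(-0.040914, 0.272799)
phase 2: p=0.1098, T=0.391, ωT=1.126432, cosh=1.704409, sinh=1.380221; start (x,ẋ)=(-0.040914, 0.272799) → end (x,ẋ)=(-0.016382, -0.134320)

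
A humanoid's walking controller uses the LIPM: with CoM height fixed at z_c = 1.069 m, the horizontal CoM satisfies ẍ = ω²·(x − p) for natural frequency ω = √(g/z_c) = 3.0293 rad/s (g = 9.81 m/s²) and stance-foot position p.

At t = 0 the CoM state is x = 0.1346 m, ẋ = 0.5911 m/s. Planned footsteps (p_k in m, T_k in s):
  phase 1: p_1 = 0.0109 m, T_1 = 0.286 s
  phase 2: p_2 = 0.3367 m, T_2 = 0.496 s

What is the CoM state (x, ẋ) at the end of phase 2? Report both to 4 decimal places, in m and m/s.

x = 1.2686, ẋ = 3.0630

phase 1: p=0.0109, T=0.286, ωT=0.866380, cosh=1.399378, sinh=0.978907; start (x,ẋ)=(0.134600, 0.591100) → end (x,ẋ)=(0.375015, 1.193993)
phase 2: p=0.3367, T=0.496, ωT=1.502533, cosh=2.357810, sinh=2.135244; start (x,ẋ)=(0.375015, 1.193993) → end (x,ẋ)=(1.268642, 3.063041)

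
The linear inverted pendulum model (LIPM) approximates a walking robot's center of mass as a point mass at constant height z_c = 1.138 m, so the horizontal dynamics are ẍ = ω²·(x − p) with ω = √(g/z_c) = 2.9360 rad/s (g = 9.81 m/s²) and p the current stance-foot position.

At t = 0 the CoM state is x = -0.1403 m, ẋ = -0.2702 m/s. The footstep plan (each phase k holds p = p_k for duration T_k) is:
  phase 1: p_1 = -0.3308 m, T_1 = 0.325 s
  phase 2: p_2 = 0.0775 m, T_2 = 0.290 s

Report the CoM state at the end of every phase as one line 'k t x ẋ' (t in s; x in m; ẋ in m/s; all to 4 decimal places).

phase 1: p=-0.3308, T=0.325, ωT=0.954200, cosh=1.490856, sinh=1.105736; start (x,ẋ)=(-0.140300, -0.270200) → end (x,ẋ)=(-0.148553, 0.215618)
phase 2: p=0.0775, T=0.290, ωT=0.851440, cosh=1.384909, sinh=0.958109; start (x,ẋ)=(-0.148553, 0.215618) → end (x,ẋ)=(-0.165200, -0.337277)

1 0.3250 -0.1486 0.2156
2 0.6150 -0.1652 -0.3373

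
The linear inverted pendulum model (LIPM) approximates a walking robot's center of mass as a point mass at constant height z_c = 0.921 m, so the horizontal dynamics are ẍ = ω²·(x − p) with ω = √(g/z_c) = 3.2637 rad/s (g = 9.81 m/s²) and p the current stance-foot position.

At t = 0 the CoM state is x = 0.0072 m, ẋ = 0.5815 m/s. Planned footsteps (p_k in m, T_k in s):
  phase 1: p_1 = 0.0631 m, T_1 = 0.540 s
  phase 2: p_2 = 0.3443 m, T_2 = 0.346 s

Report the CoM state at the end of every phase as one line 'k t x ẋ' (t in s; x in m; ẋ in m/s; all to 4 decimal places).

phase 1: p=0.0631, T=0.540, ωT=1.762398, cosh=2.999013, sinh=2.827380; start (x,ẋ)=(0.007200, 0.581500) → end (x,ẋ)=(0.399215, 1.228096)
phase 2: p=0.3443, T=0.346, ωT=1.129240, cosh=1.708292, sinh=1.385013; start (x,ẋ)=(0.399215, 1.228096) → end (x,ẋ)=(0.959277, 2.346178)

1 0.5400 0.3992 1.2281
2 0.8860 0.9593 2.3462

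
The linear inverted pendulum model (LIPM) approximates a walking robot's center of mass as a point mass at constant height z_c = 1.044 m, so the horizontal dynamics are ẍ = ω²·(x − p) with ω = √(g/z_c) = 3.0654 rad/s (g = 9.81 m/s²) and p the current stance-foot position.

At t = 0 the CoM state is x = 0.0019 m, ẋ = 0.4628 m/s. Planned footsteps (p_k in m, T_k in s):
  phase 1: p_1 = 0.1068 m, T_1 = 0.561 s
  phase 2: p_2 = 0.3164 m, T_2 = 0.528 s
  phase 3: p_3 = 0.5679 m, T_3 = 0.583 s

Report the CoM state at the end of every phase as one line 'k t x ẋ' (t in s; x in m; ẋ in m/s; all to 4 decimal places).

phase 1: p=0.1068, T=0.561, ωT=1.719689, cosh=2.880958, sinh=2.701836; start (x,ẋ)=(0.001900, 0.462800) → end (x,ẋ)=(0.212498, 0.464504)
phase 2: p=0.3164, T=0.528, ωT=1.618531, cosh=2.621932, sinh=2.423742; start (x,ẋ)=(0.212498, 0.464504) → end (x,ẋ)=(0.411249, 0.445934)
phase 3: p=0.5679, T=0.583, ωT=1.787128, cosh=3.069858, sinh=2.902418; start (x,ẋ)=(0.411249, 0.445934) → end (x,ẋ)=(0.509230, -0.024776)

1 0.5610 0.2125 0.4645
2 1.0890 0.4112 0.4459
3 1.6720 0.5092 -0.0248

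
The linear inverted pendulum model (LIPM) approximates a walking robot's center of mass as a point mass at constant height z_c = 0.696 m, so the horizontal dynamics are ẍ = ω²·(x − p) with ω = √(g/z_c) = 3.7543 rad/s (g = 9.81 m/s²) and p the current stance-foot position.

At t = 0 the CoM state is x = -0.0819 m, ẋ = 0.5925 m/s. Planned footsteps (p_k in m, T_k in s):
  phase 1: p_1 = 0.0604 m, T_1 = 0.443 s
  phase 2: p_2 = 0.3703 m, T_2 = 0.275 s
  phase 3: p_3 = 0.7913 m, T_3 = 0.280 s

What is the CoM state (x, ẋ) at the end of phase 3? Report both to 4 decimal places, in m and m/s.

phase 1: p=0.0604, T=0.443, ωT=1.663155, cosh=2.732735, sinh=2.543195; start (x,ẋ)=(-0.081900, 0.592500) → end (x,ẋ)=(0.072896, 0.260477)
phase 2: p=0.3703, T=0.275, ωT=1.032433, cosh=1.582014, sinh=1.225874; start (x,ẋ)=(0.072896, 0.260477) → end (x,ẋ)=(-0.015144, -0.956662)
phase 3: p=0.7913, T=0.280, ωT=1.051204, cosh=1.605305, sinh=1.255789; start (x,ẋ)=(-0.015144, -0.956662) → end (x,ẋ)=(-0.823286, -5.337803)

x = -0.8233, ẋ = -5.3378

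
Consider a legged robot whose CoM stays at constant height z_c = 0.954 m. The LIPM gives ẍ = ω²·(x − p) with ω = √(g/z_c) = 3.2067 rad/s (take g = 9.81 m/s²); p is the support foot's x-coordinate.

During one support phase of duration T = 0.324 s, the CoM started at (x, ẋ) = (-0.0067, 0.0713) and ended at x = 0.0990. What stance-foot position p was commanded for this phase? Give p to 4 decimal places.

ωT = 3.2067·0.324 = 1.038971; cosh(ωT) = 1.590063, sinh(ωT) = 1.236244
x(T) = p + (x₀−p)·cosh(ωT) + (ẋ₀/ω)·sinh(ωT) ⇒ p·(1 − cosh) = x(T) − x₀·cosh − (ẋ₀/ω)·sinh
numerator   = 0.0990 − (-0.0067)·1.590063 − (0.0713/3.2067)·1.236244 = 0.082166
denominator = 1 − 1.590063 = -0.590063
p = 0.082166 / -0.590063 = -0.1392

p = -0.1392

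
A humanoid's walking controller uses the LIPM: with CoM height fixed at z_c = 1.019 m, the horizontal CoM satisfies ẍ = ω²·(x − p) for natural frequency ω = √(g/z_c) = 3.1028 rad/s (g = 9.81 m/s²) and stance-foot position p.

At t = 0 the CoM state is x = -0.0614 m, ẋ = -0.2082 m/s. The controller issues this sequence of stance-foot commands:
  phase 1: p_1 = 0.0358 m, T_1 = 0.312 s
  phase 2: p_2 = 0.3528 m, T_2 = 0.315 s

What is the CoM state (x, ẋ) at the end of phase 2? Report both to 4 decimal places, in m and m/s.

x = -0.7050, ẋ = -2.8987

phase 1: p=0.0358, T=0.312, ωT=0.968074, cosh=1.506341, sinh=1.126527; start (x,ẋ)=(-0.061400, -0.208200) → end (x,ẋ)=(-0.186207, -0.653372)
phase 2: p=0.3528, T=0.315, ωT=0.977382, cosh=1.516892, sinh=1.140597; start (x,ẋ)=(-0.186207, -0.653372) → end (x,ẋ)=(-0.704997, -2.898665)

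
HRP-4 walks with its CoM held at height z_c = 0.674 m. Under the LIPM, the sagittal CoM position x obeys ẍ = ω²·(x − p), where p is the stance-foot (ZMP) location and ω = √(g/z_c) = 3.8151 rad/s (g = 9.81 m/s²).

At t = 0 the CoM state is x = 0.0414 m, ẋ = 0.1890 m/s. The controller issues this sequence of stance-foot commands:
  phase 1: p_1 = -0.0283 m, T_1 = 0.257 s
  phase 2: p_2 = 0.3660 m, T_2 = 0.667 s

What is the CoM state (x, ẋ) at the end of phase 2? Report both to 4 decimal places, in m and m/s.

phase 1: p=-0.0283, T=0.257, ωT=0.980481, cosh=1.520434, sinh=1.145303; start (x,ẋ)=(0.041400, 0.189000) → end (x,ẋ)=(0.134413, 0.591912)
phase 2: p=0.3660, T=0.667, ωT=2.544672, cosh=6.408772, sinh=6.330273; start (x,ẋ)=(0.134413, 0.591912) → end (x,ẋ)=(-0.136050, -1.799549)

x = -0.1360, ẋ = -1.7995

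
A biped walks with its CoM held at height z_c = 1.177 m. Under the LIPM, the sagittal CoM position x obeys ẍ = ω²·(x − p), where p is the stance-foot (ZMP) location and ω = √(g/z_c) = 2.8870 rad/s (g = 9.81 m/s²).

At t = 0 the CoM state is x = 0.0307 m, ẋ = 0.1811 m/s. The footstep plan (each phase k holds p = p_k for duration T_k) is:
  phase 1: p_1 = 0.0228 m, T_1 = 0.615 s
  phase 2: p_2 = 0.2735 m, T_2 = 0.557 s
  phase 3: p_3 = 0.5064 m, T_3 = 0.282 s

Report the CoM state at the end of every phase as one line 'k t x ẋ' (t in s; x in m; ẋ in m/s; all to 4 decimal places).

1 0.6150 0.2266 0.6153
2 1.1720 0.6625 1.2734
3 1.4540 1.1173 2.1280

phase 1: p=0.0228, T=0.615, ωT=1.775505, cosh=3.036330, sinh=2.866932; start (x,ẋ)=(0.030700, 0.181100) → end (x,ẋ)=(0.226628, 0.615266)
phase 2: p=0.2735, T=0.557, ωT=1.608059, cosh=2.596693, sinh=2.396417; start (x,ẋ)=(0.226628, 0.615266) → end (x,ẋ)=(0.662503, 1.273377)
phase 3: p=0.5064, T=0.282, ωT=0.814134, cosh=1.350121, sinh=0.907099; start (x,ẋ)=(0.662503, 1.273377) → end (x,ẋ)=(1.117255, 2.128016)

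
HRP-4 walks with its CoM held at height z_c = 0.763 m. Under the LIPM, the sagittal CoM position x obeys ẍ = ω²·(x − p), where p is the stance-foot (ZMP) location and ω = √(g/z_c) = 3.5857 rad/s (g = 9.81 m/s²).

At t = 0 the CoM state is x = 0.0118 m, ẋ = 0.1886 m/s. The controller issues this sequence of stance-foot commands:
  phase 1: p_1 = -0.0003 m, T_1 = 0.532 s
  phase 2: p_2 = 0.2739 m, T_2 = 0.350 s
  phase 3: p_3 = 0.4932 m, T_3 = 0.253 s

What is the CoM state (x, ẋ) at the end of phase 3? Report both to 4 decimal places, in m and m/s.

x = 0.8636, ẋ = 1.7611

phase 1: p=-0.0003, T=0.532, ωT=1.907592, cosh=3.442643, sinh=3.294206; start (x,ẋ)=(0.011800, 0.188600) → end (x,ẋ)=(0.214624, 0.792208)
phase 2: p=0.2739, T=0.350, ωT=1.254995, cosh=1.896449, sinh=1.611372; start (x,ẋ)=(0.214624, 0.792208) → end (x,ẋ)=(0.517495, 1.159892)
phase 3: p=0.4932, T=0.253, ωT=0.907182, cosh=1.440496, sinh=1.036836; start (x,ẋ)=(0.517495, 1.159892) → end (x,ẋ)=(0.863590, 1.761145)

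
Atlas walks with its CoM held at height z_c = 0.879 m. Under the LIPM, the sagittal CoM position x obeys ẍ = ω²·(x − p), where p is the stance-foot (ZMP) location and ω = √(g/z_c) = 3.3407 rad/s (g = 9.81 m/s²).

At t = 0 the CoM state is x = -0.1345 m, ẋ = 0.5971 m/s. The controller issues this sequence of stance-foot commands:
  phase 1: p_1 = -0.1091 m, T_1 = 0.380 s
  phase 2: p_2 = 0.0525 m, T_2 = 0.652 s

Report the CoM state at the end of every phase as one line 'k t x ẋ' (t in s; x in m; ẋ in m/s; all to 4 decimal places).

1 0.3800 0.1351 1.0073
2 1.0320 1.7359 5.7067

phase 1: p=-0.1091, T=0.380, ωT=1.269466, cosh=1.919967, sinh=1.638985; start (x,ẋ)=(-0.134500, 0.597100) → end (x,ẋ)=(0.135077, 1.007338)
phase 2: p=0.0525, T=0.652, ωT=2.178136, cosh=4.471544, sinh=4.358292; start (x,ẋ)=(0.135077, 1.007338) → end (x,ẋ)=(1.735923, 5.706654)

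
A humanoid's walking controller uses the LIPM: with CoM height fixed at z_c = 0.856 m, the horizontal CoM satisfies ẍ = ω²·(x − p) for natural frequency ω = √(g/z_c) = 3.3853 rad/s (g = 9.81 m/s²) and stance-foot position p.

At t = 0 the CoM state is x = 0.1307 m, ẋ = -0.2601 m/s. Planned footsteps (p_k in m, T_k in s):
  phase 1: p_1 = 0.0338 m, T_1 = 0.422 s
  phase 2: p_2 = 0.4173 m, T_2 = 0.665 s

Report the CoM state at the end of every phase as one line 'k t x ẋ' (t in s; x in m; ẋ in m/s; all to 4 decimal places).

1 0.4220 0.0965 0.0713
2 1.0870 -1.0245 -4.7590

phase 1: p=0.0338, T=0.422, ωT=1.428597, cosh=2.206242, sinh=1.966597; start (x,ẋ)=(0.130700, -0.260100) → end (x,ẋ)=(0.096487, 0.071270)
phase 2: p=0.4173, T=0.665, ωT=2.251225, cosh=4.802315, sinh=4.697045; start (x,ẋ)=(0.096487, 0.071270) → end (x,ẋ)=(-1.024460, -4.758957)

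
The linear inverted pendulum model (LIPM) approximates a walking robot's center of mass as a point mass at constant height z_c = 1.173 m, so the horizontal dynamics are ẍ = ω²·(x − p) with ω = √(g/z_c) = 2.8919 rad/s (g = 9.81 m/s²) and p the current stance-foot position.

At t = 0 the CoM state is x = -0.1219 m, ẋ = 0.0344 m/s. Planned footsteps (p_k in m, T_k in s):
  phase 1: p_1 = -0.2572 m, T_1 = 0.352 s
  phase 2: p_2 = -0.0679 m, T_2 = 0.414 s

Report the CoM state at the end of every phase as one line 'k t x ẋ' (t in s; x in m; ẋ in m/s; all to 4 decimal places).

1 0.3520 -0.0312 0.5246
2 0.7660 0.2713 1.1072

phase 1: p=-0.2572, T=0.352, ωT=1.017949, cosh=1.564424, sinh=1.203088; start (x,ẋ)=(-0.121900, 0.034400) → end (x,ẋ)=(-0.031222, 0.524553)
phase 2: p=-0.0679, T=0.414, ωT=1.197247, cosh=1.806506, sinh=1.504482; start (x,ẋ)=(-0.031222, 0.524553) → end (x,ẋ)=(0.271252, 1.107187)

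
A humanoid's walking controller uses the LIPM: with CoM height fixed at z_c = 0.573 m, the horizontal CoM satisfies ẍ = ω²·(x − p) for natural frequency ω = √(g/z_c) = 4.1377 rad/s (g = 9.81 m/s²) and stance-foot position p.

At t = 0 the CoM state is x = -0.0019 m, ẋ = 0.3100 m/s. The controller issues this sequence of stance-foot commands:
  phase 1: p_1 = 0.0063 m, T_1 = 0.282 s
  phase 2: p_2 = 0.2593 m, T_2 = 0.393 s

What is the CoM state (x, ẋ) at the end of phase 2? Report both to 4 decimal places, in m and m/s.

x = 0.1335, ẋ = -0.2936

phase 1: p=0.0063, T=0.282, ωT=1.166831, cosh=1.761576, sinh=1.450224; start (x,ẋ)=(-0.001900, 0.310000) → end (x,ẋ)=(0.100507, 0.496884)
phase 2: p=0.2593, T=0.393, ωT=1.626116, cosh=2.640391, sinh=2.443699; start (x,ẋ)=(0.100507, 0.496884) → end (x,ẋ)=(0.133481, -0.293635)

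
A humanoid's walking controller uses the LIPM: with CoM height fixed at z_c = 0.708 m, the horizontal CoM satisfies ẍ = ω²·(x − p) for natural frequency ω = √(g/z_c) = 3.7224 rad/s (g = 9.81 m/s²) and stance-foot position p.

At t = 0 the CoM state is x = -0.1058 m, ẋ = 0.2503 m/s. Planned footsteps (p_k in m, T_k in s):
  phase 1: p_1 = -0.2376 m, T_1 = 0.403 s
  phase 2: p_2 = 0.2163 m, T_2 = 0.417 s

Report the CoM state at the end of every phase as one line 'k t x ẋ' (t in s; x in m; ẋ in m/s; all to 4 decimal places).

1 0.4030 0.2157 1.6337
2 0.8200 1.2045 4.0249

phase 1: p=-0.2376, T=0.403, ωT=1.500127, cosh=2.352680, sinh=2.129579; start (x,ẋ)=(-0.105800, 0.250300) → end (x,ẋ)=(0.215679, 1.633673)
phase 2: p=0.2163, T=0.417, ωT=1.552241, cosh=2.466906, sinh=2.255133; start (x,ẋ)=(0.215679, 1.633673) → end (x,ẋ)=(1.204494, 4.024910)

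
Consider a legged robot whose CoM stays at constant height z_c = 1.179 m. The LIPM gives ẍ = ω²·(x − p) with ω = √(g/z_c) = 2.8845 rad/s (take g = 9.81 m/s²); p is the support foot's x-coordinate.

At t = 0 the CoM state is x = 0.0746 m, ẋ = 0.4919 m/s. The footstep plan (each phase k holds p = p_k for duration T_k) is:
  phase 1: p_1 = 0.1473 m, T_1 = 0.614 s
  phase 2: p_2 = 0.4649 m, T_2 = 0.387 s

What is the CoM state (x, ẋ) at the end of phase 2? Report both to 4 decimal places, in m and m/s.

x = 0.7991, ẋ = 1.3031

phase 1: p=0.1473, T=0.614, ωT=1.771083, cosh=3.023682, sinh=2.853533; start (x,ẋ)=(0.074600, 0.491900) → end (x,ẋ)=(0.414097, 0.888954)
phase 2: p=0.4649, T=0.387, ωT=1.116302, cosh=1.690514, sinh=1.363026; start (x,ẋ)=(0.414097, 0.888954) → end (x,ẋ)=(0.799079, 1.303052)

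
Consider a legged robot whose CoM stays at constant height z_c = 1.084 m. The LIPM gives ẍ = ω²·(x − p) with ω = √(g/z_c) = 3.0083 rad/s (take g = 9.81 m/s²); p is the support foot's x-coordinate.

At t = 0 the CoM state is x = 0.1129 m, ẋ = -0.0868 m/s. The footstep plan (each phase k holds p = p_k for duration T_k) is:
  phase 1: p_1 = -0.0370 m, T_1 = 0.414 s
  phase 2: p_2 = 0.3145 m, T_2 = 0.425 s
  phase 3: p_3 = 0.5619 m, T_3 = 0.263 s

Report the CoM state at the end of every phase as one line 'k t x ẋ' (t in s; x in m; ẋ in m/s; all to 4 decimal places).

phase 1: p=-0.0370, T=0.414, ωT=1.245436, cosh=1.881133, sinh=1.593317; start (x,ẋ)=(0.112900, -0.086800) → end (x,ẋ)=(0.199009, 0.555215)
phase 2: p=0.3145, T=0.425, ωT=1.278528, cosh=1.934897, sinh=1.656450; start (x,ẋ)=(0.199009, 0.555215) → end (x,ẋ)=(0.396753, 0.498781)
phase 3: p=0.5619, T=0.263, ωT=0.791183, cosh=1.329656, sinh=0.876348; start (x,ẋ)=(0.396753, 0.498781) → end (x,ẋ)=(0.487611, 0.227826)

1 0.4140 0.1990 0.5552
2 0.8390 0.3968 0.4988
3 1.1020 0.4876 0.2278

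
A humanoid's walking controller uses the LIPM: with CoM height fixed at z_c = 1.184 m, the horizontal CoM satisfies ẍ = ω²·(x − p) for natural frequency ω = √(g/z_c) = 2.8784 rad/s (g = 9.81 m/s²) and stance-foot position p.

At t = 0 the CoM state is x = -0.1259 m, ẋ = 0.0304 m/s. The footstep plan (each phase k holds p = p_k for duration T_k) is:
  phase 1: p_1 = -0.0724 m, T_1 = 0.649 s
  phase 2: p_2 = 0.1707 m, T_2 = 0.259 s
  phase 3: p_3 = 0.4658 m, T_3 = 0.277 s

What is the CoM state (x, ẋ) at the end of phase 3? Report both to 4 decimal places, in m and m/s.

x = -1.1742, ẋ = -4.1821

phase 1: p=-0.0724, T=0.649, ωT=1.868082, cosh=3.315140, sinh=3.160721; start (x,ẋ)=(-0.125900, 0.030400) → end (x,ẋ)=(-0.216378, -0.385953)
phase 2: p=0.1707, T=0.259, ωT=0.745506, cosh=1.291001, sinh=0.816506; start (x,ẋ)=(-0.216378, -0.385953) → end (x,ẋ)=(-0.438500, -1.407989)
phase 3: p=0.4658, T=0.277, ωT=0.797317, cosh=1.335057, sinh=0.884521; start (x,ẋ)=(-0.438500, -1.407989) → end (x,ẋ)=(-1.174162, -4.182098)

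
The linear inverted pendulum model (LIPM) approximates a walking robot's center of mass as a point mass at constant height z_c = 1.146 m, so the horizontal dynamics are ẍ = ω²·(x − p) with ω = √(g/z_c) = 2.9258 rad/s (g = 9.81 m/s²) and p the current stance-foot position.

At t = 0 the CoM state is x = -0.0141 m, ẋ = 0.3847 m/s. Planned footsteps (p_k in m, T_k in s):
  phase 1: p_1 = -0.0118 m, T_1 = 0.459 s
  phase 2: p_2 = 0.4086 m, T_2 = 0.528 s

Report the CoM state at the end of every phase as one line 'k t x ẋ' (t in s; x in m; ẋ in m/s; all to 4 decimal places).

phase 1: p=-0.0118, T=0.459, ωT=1.342942, cosh=2.045686, sinh=1.784610; start (x,ẋ)=(-0.014100, 0.384700) → end (x,ẋ)=(0.218145, 0.774966)
phase 2: p=0.4086, T=0.528, ωT=1.544822, cosh=2.450244, sinh=2.236895; start (x,ẋ)=(0.218145, 0.774966) → end (x,ẋ)=(0.534433, 0.652385)

1 0.4590 0.2181 0.7750
2 0.9870 0.5344 0.6524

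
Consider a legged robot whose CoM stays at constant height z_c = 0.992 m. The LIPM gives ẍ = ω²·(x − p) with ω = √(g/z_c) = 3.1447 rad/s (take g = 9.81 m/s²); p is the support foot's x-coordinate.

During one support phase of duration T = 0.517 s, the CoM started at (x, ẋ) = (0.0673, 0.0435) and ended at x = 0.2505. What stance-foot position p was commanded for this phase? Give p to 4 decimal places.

ωT = 3.1447·0.517 = 1.625810; cosh(ωT) = 2.639643, sinh(ωT) = 2.442891
x(T) = p + (x₀−p)·cosh(ωT) + (ẋ₀/ω)·sinh(ωT) ⇒ p·(1 − cosh) = x(T) − x₀·cosh − (ẋ₀/ω)·sinh
numerator   = 0.2505 − (0.0673)·2.639643 − (0.0435/3.1447)·2.442891 = 0.039060
denominator = 1 − 2.639643 = -1.639643
p = 0.039060 / -1.639643 = -0.0238

p = -0.0238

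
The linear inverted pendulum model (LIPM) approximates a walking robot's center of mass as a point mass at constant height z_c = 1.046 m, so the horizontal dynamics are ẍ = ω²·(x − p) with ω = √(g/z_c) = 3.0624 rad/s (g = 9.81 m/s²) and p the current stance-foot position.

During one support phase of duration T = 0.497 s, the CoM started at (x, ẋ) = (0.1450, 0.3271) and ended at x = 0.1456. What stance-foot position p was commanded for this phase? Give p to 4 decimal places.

ωT = 3.0624·0.497 = 1.522013; cosh(ωT) = 2.399855, sinh(ωT) = 2.181583
x(T) = p + (x₀−p)·cosh(ωT) + (ẋ₀/ω)·sinh(ωT) ⇒ p·(1 − cosh) = x(T) − x₀·cosh − (ẋ₀/ω)·sinh
numerator   = 0.1456 − (0.1450)·2.399855 − (0.3271/3.0624)·2.181583 = -0.435397
denominator = 1 − 2.399855 = -1.399855
p = -0.435397 / -1.399855 = 0.3110

p = 0.3110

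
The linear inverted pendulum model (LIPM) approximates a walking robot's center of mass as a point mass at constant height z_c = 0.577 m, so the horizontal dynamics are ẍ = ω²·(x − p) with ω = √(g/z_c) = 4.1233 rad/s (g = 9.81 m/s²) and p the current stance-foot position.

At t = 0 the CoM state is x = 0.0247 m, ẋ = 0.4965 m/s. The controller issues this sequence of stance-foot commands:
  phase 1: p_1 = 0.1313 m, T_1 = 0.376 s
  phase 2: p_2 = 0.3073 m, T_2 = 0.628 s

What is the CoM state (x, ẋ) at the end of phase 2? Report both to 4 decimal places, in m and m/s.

x = -0.4398, ẋ = -3.0111

phase 1: p=0.1313, T=0.376, ωT=1.550361, cosh=2.462671, sinh=2.250499; start (x,ẋ)=(0.024700, 0.496500) → end (x,ẋ)=(0.139769, 0.233523)
phase 2: p=0.3073, T=0.628, ωT=2.589432, cosh=6.698635, sinh=6.623573; start (x,ẋ)=(0.139769, 0.233523) → end (x,ẋ)=(-0.439801, -3.011142)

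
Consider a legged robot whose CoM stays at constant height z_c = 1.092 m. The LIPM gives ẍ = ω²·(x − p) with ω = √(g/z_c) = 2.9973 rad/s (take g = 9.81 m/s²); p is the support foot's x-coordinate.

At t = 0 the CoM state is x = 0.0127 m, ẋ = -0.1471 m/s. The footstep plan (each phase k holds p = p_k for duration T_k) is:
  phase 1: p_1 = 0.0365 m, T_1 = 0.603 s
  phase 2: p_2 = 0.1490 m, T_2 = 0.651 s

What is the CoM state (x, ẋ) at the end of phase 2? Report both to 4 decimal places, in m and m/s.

phase 1: p=0.0365, T=0.603, ωT=1.807372, cosh=3.129247, sinh=2.965162; start (x,ẋ)=(0.012700, -0.147100) → end (x,ẋ)=(-0.183499, -0.671834)
phase 2: p=0.1490, T=0.651, ωT=1.951242, cosh=3.589761, sinh=3.447664; start (x,ẋ)=(-0.183499, -0.671834) → end (x,ẋ)=(-1.817373, -5.847662)

x = -1.8174, ẋ = -5.8477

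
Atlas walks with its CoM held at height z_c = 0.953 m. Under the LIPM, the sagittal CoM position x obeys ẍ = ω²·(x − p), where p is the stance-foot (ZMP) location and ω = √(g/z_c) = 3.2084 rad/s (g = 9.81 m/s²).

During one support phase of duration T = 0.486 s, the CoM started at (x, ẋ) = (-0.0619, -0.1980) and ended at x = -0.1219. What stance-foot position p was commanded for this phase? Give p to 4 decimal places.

p = -0.1160

ωT = 3.2084·0.486 = 1.559282; cosh(ωT) = 2.482847, sinh(ωT) = 2.272560
x(T) = p + (x₀−p)·cosh(ωT) + (ẋ₀/ω)·sinh(ωT) ⇒ p·(1 − cosh) = x(T) − x₀·cosh − (ẋ₀/ω)·sinh
numerator   = -0.1219 − (-0.0619)·2.482847 − (-0.1980/3.2084)·2.272560 = 0.172035
denominator = 1 − 2.482847 = -1.482847
p = 0.172035 / -1.482847 = -0.1160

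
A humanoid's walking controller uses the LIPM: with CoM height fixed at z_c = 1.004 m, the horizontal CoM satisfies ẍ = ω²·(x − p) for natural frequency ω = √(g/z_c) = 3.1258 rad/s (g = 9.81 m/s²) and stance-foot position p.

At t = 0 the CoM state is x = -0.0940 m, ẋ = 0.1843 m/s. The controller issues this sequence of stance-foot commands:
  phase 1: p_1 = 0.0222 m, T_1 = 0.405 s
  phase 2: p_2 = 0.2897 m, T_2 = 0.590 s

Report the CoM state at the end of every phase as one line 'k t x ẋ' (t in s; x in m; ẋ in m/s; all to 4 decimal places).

1 0.4050 -0.1040 -0.2401
2 0.9950 -1.2229 -4.5713

phase 1: p=0.0222, T=0.405, ωT=1.265949, cosh=1.914214, sinh=1.632243; start (x,ẋ)=(-0.094000, 0.184300) → end (x,ẋ)=(-0.103993, -0.240070)
phase 2: p=0.2897, T=0.590, ωT=1.844222, cosh=3.240663, sinh=3.082515; start (x,ẋ)=(-0.103993, -0.240070) → end (x,ẋ)=(-1.222873, -4.571349)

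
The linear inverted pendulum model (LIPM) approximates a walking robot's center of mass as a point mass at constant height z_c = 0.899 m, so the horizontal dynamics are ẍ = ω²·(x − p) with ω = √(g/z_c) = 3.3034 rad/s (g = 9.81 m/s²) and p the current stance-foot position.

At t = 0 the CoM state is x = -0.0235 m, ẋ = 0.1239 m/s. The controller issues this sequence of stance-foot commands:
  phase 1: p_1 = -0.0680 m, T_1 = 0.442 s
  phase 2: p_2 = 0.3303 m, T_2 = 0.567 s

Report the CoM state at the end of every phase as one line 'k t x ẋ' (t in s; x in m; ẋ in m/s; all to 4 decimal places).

1 0.4420 0.1094 0.5806
2 1.0090 0.1529 -0.3846

phase 1: p=-0.0680, T=0.442, ωT=1.460103, cosh=2.269307, sinh=2.037095; start (x,ẋ)=(-0.023500, 0.123900) → end (x,ẋ)=(0.109389, 0.580623)
phase 2: p=0.3303, T=0.567, ωT=1.873028, cosh=3.330815, sinh=3.177157; start (x,ẋ)=(0.109389, 0.580623) → end (x,ẋ)=(0.152920, -0.384606)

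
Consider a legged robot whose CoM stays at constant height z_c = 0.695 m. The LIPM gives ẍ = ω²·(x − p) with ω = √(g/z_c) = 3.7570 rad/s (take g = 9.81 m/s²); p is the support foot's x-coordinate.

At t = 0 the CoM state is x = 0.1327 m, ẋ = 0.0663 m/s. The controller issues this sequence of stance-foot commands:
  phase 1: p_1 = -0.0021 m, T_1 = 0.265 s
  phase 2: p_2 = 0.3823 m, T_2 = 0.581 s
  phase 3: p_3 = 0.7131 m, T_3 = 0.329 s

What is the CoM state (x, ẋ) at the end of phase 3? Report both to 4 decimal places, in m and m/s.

x = 0.5203, ẋ = -0.3211

phase 1: p=-0.0021, T=0.265, ωT=0.995605, cosh=1.537931, sinh=1.168431; start (x,ẋ)=(0.132700, 0.066300) → end (x,ẋ)=(0.225832, 0.693709)
phase 2: p=0.3823, T=0.581, ωT=2.182817, cosh=4.491992, sinh=4.379269; start (x,ẋ)=(0.225832, 0.693709) → end (x,ẋ)=(0.488056, 0.541788)
phase 3: p=0.7131, T=0.329, ωT=1.236053, cosh=1.866265, sinh=1.575736; start (x,ẋ)=(0.488056, 0.541788) → end (x,ẋ)=(0.520342, -0.321149)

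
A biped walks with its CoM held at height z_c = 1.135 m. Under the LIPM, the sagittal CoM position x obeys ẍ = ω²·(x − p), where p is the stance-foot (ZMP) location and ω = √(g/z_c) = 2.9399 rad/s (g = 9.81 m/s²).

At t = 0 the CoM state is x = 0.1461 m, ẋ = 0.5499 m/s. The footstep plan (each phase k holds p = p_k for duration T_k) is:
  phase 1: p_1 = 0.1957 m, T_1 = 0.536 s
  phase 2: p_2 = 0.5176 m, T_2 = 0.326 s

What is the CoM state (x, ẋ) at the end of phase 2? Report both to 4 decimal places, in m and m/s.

x = 0.8932, ẋ = 1.5222

phase 1: p=0.1957, T=0.536, ωT=1.575786, cosh=2.520693, sinh=2.313849; start (x,ẋ)=(0.146100, 0.549900) → end (x,ẋ)=(0.503472, 1.048726)
phase 2: p=0.5176, T=0.326, ωT=0.958407, cosh=1.495522, sinh=1.112019; start (x,ẋ)=(0.503472, 1.048726) → end (x,ẋ)=(0.893153, 1.522207)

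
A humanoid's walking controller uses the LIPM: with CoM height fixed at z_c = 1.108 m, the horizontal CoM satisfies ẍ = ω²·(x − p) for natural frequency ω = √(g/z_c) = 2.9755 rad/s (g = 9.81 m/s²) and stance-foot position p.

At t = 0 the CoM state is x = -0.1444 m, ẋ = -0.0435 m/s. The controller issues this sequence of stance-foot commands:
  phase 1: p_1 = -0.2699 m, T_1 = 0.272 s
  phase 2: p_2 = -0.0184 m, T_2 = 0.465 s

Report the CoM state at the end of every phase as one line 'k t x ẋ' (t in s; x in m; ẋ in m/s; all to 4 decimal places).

1 0.2720 -0.1142 0.2778
2 0.7370 -0.0469 0.0562

phase 1: p=-0.2699, T=0.272, ωT=0.809336, cosh=1.345785, sinh=0.900631; start (x,ẋ)=(-0.144400, -0.043500) → end (x,ẋ)=(-0.114171, 0.277777)
phase 2: p=-0.0184, T=0.465, ωT=1.383607, cosh=2.119970, sinh=1.869297; start (x,ẋ)=(-0.114171, 0.277777) → end (x,ẋ)=(-0.046923, 0.056193)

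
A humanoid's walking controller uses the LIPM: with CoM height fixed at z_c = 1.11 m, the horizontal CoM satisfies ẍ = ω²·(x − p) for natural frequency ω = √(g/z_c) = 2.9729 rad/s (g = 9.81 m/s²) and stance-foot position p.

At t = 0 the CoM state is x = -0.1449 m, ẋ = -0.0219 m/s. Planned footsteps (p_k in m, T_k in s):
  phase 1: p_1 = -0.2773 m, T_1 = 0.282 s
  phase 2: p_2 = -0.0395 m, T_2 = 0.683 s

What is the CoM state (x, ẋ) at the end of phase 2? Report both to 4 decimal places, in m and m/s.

phase 1: p=-0.2773, T=0.282, ωT=0.838358, cosh=1.372493, sinh=0.940073; start (x,ẋ)=(-0.144900, -0.021900) → end (x,ẋ)=(-0.102507, 0.339966)
phase 2: p=-0.0395, T=0.683, ωT=2.030491, cosh=3.874547, sinh=3.743276; start (x,ẋ)=(-0.102507, 0.339966) → end (x,ẋ)=(0.144439, 0.616050)

x = 0.1444, ẋ = 0.6160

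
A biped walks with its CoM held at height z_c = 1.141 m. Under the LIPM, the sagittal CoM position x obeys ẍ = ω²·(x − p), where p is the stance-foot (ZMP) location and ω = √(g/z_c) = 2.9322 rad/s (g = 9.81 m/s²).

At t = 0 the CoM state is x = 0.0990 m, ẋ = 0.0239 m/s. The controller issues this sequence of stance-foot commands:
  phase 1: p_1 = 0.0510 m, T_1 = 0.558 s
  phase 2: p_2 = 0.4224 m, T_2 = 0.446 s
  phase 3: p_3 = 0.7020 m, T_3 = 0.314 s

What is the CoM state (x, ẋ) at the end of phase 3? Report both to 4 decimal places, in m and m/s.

phase 1: p=0.0510, T=0.558, ωT=1.636168, cosh=2.665088, sinh=2.470363; start (x,ẋ)=(0.099000, 0.023900) → end (x,ẋ)=(0.199060, 0.411388)
phase 2: p=0.4224, T=0.446, ωT=1.307761, cosh=1.984155, sinh=1.713730; start (x,ẋ)=(0.199060, 0.411388) → end (x,ẋ)=(0.219695, -0.306026)
phase 3: p=0.7020, T=0.314, ωT=0.920711, cosh=1.454655, sinh=1.056419; start (x,ẋ)=(0.219695, -0.306026) → end (x,ẋ)=(-0.109843, -1.939166)

x = -0.1098, ẋ = -1.9392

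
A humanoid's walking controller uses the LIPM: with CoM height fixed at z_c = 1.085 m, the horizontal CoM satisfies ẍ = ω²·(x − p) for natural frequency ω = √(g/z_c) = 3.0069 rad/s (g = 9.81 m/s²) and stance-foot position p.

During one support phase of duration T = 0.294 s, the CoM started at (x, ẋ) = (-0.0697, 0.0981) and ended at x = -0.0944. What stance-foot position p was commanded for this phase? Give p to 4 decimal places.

ωT = 3.0069·0.294 = 0.884029; cosh(ωT) = 1.416874, sinh(ωT) = 1.003758
x(T) = p + (x₀−p)·cosh(ωT) + (ẋ₀/ω)·sinh(ωT) ⇒ p·(1 − cosh) = x(T) − x₀·cosh − (ẋ₀/ω)·sinh
numerator   = -0.0944 − (-0.0697)·1.416874 − (0.0981/3.0069)·1.003758 = -0.028391
denominator = 1 − 1.416874 = -0.416874
p = -0.028391 / -0.416874 = 0.0681

p = 0.0681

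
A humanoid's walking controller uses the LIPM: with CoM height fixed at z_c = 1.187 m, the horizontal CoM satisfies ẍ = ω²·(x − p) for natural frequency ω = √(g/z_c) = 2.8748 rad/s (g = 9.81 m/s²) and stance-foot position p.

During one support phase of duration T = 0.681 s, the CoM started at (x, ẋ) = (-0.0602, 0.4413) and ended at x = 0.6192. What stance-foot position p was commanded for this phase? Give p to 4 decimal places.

ωT = 2.8748·0.681 = 1.957739; cosh(ωT) = 3.612235, sinh(ωT) = 3.471057
x(T) = p + (x₀−p)·cosh(ωT) + (ẋ₀/ω)·sinh(ωT) ⇒ p·(1 − cosh) = x(T) − x₀·cosh − (ẋ₀/ω)·sinh
numerator   = 0.6192 − (-0.0602)·3.612235 − (0.4413/2.8748)·3.471057 = 0.303827
denominator = 1 − 3.612235 = -2.612235
p = 0.303827 / -2.612235 = -0.1163

p = -0.1163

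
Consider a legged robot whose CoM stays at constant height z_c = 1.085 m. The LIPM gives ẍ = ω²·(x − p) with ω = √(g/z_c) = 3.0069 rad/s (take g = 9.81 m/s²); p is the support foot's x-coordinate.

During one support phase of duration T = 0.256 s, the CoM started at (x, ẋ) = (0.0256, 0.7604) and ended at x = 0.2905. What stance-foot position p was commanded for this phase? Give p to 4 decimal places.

p = -0.1365

ωT = 3.0069·0.256 = 0.769766; cosh(ωT) = 1.311192, sinh(ωT) = 0.848070
x(T) = p + (x₀−p)·cosh(ωT) + (ẋ₀/ω)·sinh(ωT) ⇒ p·(1 − cosh) = x(T) − x₀·cosh − (ẋ₀/ω)·sinh
numerator   = 0.2905 − (0.0256)·1.311192 − (0.7604/3.0069)·0.848070 = 0.042469
denominator = 1 − 1.311192 = -0.311192
p = 0.042469 / -0.311192 = -0.1365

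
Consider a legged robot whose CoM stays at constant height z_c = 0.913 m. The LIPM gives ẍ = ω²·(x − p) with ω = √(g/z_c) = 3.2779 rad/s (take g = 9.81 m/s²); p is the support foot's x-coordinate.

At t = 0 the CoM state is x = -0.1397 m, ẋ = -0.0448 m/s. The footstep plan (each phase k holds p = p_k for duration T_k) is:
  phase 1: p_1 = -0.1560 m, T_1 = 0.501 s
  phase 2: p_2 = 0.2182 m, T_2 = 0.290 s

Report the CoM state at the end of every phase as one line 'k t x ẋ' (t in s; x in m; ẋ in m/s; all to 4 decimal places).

phase 1: p=-0.1560, T=0.501, ωT=1.642228, cosh=2.680108, sinh=2.486560; start (x,ẋ)=(-0.139700, -0.044800) → end (x,ẋ)=(-0.146299, 0.012787)
phase 2: p=0.2182, T=0.290, ωT=0.950591, cosh=1.486875, sinh=1.100363; start (x,ẋ)=(-0.146299, 0.012787) → end (x,ẋ)=(-0.319472, -1.295690)

1 0.5010 -0.1463 0.0128
2 0.7910 -0.3195 -1.2957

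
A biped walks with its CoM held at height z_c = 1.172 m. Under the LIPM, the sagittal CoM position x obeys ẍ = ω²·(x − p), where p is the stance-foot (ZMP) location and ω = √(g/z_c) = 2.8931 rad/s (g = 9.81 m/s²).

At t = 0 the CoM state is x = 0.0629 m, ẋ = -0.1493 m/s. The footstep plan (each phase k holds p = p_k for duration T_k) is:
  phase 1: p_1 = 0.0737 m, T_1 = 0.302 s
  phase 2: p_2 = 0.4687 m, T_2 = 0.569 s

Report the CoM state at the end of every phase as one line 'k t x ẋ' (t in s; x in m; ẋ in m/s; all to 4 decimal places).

phase 1: p=0.0737, T=0.302, ωT=0.873716, cosh=1.406598, sinh=0.989200; start (x,ẋ)=(0.062900, -0.149300) → end (x,ẋ)=(0.007461, -0.240913)
phase 2: p=0.4687, T=0.569, ωT=1.646174, cosh=2.689941, sinh=2.497155; start (x,ẋ)=(0.007461, -0.240913) → end (x,ẋ)=(-0.979949, -3.980275)

1 0.3020 0.0075 -0.2409
2 0.8710 -0.9799 -3.9803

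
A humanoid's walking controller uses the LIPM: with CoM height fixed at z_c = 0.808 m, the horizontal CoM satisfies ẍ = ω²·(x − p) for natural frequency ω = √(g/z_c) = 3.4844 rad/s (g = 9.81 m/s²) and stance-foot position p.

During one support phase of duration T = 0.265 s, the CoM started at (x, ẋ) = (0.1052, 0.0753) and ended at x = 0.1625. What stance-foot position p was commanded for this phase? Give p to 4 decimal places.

ωT = 3.4844·0.265 = 0.923366; cosh(ωT) = 1.457465, sinh(ωT) = 1.060286
x(T) = p + (x₀−p)·cosh(ωT) + (ẋ₀/ω)·sinh(ωT) ⇒ p·(1 − cosh) = x(T) − x₀·cosh − (ẋ₀/ω)·sinh
numerator   = 0.1625 − (0.1052)·1.457465 − (0.0753/3.4844)·1.060286 = -0.013739
denominator = 1 − 1.457465 = -0.457465
p = -0.013739 / -0.457465 = 0.0300

p = 0.0300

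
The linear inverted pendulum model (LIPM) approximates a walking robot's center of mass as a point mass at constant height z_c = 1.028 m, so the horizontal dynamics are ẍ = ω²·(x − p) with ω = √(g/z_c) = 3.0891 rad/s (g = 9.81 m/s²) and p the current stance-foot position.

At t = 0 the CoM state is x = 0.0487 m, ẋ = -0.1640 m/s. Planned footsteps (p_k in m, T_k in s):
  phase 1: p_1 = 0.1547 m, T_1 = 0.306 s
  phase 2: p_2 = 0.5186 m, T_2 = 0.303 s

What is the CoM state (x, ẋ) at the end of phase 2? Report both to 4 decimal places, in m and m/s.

phase 1: p=0.1547, T=0.306, ωT=0.945265, cosh=1.481035, sinh=1.092459; start (x,ẋ)=(0.048700, -0.164000) → end (x,ẋ)=(-0.060288, -0.600610)
phase 2: p=0.5186, T=0.303, ωT=0.935997, cosh=1.470975, sinh=1.078780; start (x,ẋ)=(-0.060288, -0.600610) → end (x,ẋ)=(-0.542676, -2.812604)

x = -0.5427, ẋ = -2.8126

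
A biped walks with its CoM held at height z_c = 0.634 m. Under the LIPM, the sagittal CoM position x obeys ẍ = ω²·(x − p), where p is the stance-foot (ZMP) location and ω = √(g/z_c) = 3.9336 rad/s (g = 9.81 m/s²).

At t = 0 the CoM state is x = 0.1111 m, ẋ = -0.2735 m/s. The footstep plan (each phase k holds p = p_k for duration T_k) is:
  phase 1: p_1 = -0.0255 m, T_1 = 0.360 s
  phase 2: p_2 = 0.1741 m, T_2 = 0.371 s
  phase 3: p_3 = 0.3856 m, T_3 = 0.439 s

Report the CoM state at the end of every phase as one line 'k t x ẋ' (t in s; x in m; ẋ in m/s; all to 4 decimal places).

1 0.3600 0.1377 0.4452
2 0.7310 0.3220 0.7184
3 1.1700 0.6982 1.4020

phase 1: p=-0.0255, T=0.360, ωT=1.416096, cosh=2.181830, sinh=1.939171; start (x,ẋ)=(0.111100, -0.273500) → end (x,ẋ)=(0.137709, 0.445244)
phase 2: p=0.1741, T=0.371, ωT=1.459366, cosh=2.267806, sinh=2.035423; start (x,ẋ)=(0.137709, 0.445244) → end (x,ẋ)=(0.321961, 0.718360)
phase 3: p=0.3856, T=0.439, ωT=1.726850, cosh=2.900380, sinh=2.722536; start (x,ẋ)=(0.321961, 0.718360) → end (x,ẋ)=(0.698218, 1.401990)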